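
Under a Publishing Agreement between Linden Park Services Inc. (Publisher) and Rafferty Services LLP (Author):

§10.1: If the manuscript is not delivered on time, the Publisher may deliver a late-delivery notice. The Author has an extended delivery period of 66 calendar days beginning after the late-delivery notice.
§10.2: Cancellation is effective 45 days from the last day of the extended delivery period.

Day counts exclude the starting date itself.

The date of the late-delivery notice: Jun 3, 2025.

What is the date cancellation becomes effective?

Sep 22, 2025

The last day of the extended delivery period: Jun 3, 2025 + 66 days = Aug 8, 2025.
The date cancellation becomes effective: 45 calendar days after Aug 8, 2025 is Sep 22, 2025.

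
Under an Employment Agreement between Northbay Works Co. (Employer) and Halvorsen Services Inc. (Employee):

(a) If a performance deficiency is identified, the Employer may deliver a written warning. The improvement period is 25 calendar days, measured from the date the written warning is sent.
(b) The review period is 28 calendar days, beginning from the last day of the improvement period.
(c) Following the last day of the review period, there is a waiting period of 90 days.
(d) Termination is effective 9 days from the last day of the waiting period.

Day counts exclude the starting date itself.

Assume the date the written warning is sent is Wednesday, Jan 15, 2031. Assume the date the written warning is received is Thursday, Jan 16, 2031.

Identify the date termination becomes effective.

Jun 16, 2031

The last day of the improvement period: 25 calendar days after Jan 15, 2031 is Feb 9, 2031.
Adding 28 calendar days to Feb 9, 2031 gives Mar 9, 2031, which is the last day of the review period.
The last day of the waiting period: Mar 9, 2031 + 90 days = Jun 7, 2031.
The date termination becomes effective: Jun 7, 2031 + 9 days = Jun 16, 2031.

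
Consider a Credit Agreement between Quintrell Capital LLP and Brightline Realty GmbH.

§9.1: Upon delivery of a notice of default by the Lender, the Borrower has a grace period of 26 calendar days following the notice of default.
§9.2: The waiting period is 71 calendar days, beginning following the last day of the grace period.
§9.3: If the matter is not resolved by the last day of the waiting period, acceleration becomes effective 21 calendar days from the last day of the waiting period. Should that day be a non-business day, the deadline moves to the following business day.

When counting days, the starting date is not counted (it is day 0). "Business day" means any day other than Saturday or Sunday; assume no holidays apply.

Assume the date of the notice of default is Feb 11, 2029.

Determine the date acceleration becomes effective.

Jun 11, 2029

Adding 26 calendar days to Feb 11, 2029 gives Mar 9, 2029, which is the last day of the grace period.
The last day of the waiting period: 71 calendar days after Mar 9, 2029 is May 19, 2029.
The date acceleration becomes effective: May 19, 2029 + 21 days = Jun 9, 2029. That falls on a Saturday, so it rolls to the next business day, Monday, Jun 11, 2029.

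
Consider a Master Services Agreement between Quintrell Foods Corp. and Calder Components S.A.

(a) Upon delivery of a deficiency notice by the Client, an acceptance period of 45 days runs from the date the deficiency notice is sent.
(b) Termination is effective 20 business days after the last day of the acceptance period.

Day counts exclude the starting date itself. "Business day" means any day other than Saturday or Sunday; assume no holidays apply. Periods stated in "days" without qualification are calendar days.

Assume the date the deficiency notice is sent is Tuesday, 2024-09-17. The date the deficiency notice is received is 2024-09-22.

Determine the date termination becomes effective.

2024-11-29

Adding 45 calendar days to 2024-09-17 gives 2024-11-01, which is the last day of the acceptance period.
From Friday, 2024-11-01, 20 business days (Nov 4, Nov 5, Nov 6, Nov 7, …, Nov 27, Nov 28, Nov 29, skipping weekends) brings us to Friday, 2024-11-29, which is the date termination becomes effective.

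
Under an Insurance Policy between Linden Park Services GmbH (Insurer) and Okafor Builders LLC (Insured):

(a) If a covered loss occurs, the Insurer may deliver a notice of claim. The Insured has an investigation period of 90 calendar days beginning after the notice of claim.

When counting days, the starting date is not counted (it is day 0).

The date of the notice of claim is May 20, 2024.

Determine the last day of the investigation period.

August 18, 2024

The last day of the investigation period: May 20, 2024 + 90 days = August 18, 2024.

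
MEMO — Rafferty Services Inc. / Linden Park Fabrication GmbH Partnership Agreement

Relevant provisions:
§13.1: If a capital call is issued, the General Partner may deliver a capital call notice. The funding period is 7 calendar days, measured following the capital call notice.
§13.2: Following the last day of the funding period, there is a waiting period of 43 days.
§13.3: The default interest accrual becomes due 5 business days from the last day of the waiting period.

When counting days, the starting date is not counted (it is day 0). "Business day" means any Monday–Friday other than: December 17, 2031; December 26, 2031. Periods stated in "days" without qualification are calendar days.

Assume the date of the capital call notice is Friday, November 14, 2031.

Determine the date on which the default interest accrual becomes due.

January 9, 2032

The last day of the funding period: November 14, 2031 + 7 days = November 21, 2031.
The last day of the waiting period: 43 calendar days after November 21, 2031 is January 3, 2032.
The date on which the default interest accrual becomes due: 5 business days after Saturday, January 3, 2032, skipping weekends — Jan 5, Jan 6, Jan 7, Jan 8, Jan 9 — lands on Friday, January 9, 2032.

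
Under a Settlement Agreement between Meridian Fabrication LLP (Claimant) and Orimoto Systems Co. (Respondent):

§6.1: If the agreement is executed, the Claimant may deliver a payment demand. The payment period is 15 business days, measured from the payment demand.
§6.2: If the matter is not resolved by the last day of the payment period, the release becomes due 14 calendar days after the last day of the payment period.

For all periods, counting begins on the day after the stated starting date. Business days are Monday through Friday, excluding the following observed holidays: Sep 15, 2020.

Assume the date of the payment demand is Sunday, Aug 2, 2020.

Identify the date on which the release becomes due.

The last day of the payment period: counting 15 business days from Sunday, Aug 2, 2020 (Aug 3, Aug 4, Aug 5, Aug 6, …, Aug 19, Aug 20, Aug 21, skipping weekends) reaches Friday, Aug 21, 2020.
The date on which the release becomes due: 14 calendar days after Aug 21, 2020 is Sep 4, 2020.

Sep 4, 2020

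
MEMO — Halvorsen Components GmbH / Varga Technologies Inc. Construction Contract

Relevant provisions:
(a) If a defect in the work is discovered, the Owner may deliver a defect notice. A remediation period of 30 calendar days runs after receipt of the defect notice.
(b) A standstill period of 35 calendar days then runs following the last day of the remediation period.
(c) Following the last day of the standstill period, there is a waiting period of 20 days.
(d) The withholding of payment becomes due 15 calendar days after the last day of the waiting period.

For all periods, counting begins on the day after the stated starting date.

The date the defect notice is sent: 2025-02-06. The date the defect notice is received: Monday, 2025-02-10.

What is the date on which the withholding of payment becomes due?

2025-05-21

Adding 30 calendar days to 2025-02-10 gives 2025-03-12, which is the last day of the remediation period.
The last day of the standstill period: 35 calendar days after 2025-03-12 is 2025-04-16.
Adding 20 calendar days to 2025-04-16 gives 2025-05-06, which is the last day of the waiting period.
Adding 15 calendar days to 2025-05-06 gives 2025-05-21, which is the date on which the withholding of payment becomes due.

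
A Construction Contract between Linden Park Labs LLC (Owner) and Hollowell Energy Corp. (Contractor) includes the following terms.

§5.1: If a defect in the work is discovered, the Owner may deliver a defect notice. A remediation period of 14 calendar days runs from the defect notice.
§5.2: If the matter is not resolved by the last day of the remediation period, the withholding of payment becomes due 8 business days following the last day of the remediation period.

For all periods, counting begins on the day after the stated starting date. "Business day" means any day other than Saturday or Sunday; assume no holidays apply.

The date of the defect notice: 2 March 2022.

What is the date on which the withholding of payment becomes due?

The last day of the remediation period: 2 March 2022 + 14 days = 16 March 2022.
The date on which the withholding of payment becomes due: counting 8 business days from Wednesday, 16 March 2022 (Mar 17, Mar 18, Mar 21, Mar 22, Mar 23, Mar 24, Mar 25, Mar 28, skipping weekends) reaches Monday, 28 March 2022.

28 March 2022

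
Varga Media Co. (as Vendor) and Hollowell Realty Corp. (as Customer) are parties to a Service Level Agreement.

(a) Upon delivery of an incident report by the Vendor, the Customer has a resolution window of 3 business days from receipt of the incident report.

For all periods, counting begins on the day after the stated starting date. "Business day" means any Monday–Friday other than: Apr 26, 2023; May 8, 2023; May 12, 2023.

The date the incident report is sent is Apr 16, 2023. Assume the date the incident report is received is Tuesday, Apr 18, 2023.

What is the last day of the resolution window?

The last day of the resolution window: counting 3 business days from Tuesday, Apr 18, 2023 (Apr 19, Apr 20, Apr 21, skipping weekends) reaches Friday, Apr 21, 2023.

Apr 21, 2023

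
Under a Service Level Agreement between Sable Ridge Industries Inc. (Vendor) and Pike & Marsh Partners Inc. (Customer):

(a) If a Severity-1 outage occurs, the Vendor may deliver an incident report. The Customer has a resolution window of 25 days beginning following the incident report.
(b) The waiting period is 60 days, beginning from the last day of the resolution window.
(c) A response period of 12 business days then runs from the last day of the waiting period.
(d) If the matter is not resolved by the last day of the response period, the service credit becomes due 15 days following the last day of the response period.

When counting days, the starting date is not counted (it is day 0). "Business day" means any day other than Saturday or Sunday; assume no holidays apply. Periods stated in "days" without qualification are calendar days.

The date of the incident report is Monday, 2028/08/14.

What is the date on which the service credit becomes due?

Adding 25 calendar days to 2028/08/14 gives 2028/09/08, which is the last day of the resolution window.
The last day of the waiting period: 2028/09/08 + 60 days = 2028/11/07.
The last day of the response period: 12 business days after Tuesday, 2028/11/07, skipping weekends — Nov 8, Nov 9, Nov 10, Nov 13, …, Nov 21, Nov 22, Nov 23 — lands on Thursday, 2028/11/23.
Adding 15 calendar days to 2028/11/23 gives 2028/12/08, which is the date on which the service credit becomes due.

2028/12/08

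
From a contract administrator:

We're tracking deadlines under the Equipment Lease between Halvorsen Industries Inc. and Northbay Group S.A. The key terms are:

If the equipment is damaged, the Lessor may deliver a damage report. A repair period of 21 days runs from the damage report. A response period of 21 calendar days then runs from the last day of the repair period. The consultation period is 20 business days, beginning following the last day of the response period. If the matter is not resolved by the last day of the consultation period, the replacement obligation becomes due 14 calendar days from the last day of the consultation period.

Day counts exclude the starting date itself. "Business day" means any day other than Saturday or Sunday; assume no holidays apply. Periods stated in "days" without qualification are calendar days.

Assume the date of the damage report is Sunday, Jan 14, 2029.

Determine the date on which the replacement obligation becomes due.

Adding 21 calendar days to Jan 14, 2029 gives Feb 4, 2029, which is the last day of the repair period.
Adding 21 calendar days to Feb 4, 2029 gives Feb 25, 2029, which is the last day of the response period.
From Sunday, Feb 25, 2029, 20 business days (Feb 26, Feb 27, Feb 28, Mar 1, …, Mar 21, Mar 22, Mar 23, skipping weekends) brings us to Friday, Mar 23, 2029, which is the last day of the consultation period.
The date on which the replacement obligation becomes due: Mar 23, 2029 + 14 days = Apr 6, 2029.

Apr 6, 2029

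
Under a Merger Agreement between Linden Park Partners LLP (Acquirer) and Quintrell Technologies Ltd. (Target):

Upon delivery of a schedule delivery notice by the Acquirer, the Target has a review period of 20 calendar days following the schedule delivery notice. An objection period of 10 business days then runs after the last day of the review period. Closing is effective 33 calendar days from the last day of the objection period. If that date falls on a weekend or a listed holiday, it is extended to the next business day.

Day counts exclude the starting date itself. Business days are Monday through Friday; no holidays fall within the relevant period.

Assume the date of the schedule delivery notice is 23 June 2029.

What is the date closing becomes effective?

29 August 2029

Adding 20 calendar days to 23 June 2029 gives 13 July 2029, which is the last day of the review period.
The last day of the objection period: counting 10 business days from Friday, 13 July 2029 (Jul 16, Jul 17, Jul 18, Jul 19, Jul 20, Jul 23, Jul 24, Jul 25, Jul 26, Jul 27, skipping weekends) reaches Friday, 27 July 2029.
The date closing becomes effective: 33 calendar days after 27 July 2029 is 29 August 2029. 29 August 2029 is a Wednesday, so no roll-forward applies.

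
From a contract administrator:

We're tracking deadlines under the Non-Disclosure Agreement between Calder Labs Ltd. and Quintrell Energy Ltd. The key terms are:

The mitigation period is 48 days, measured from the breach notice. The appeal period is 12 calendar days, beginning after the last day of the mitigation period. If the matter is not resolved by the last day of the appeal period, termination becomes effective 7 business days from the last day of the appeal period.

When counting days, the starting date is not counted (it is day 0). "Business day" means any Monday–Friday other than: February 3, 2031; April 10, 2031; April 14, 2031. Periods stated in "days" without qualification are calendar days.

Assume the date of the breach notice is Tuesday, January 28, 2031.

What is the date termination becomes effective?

April 8, 2031

The last day of the mitigation period: January 28, 2031 + 48 days = March 17, 2031.
The last day of the appeal period: March 17, 2031 + 12 days = March 29, 2031.
From Saturday, March 29, 2031, 7 business days (Mar 31, Apr 1, Apr 2, Apr 3, Apr 4, Apr 7, Apr 8, skipping weekends) brings us to Tuesday, April 8, 2031, which is the date termination becomes effective.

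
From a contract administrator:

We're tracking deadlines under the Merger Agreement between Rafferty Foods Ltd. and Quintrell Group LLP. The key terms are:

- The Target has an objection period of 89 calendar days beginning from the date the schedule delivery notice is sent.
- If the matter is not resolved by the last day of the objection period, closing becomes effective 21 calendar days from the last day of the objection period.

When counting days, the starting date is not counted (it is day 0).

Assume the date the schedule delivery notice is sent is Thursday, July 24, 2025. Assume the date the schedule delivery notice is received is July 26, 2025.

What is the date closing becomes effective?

November 11, 2025

Adding 89 calendar days to July 24, 2025 gives October 21, 2025, which is the last day of the objection period.
The date closing becomes effective: October 21, 2025 + 21 days = November 11, 2025.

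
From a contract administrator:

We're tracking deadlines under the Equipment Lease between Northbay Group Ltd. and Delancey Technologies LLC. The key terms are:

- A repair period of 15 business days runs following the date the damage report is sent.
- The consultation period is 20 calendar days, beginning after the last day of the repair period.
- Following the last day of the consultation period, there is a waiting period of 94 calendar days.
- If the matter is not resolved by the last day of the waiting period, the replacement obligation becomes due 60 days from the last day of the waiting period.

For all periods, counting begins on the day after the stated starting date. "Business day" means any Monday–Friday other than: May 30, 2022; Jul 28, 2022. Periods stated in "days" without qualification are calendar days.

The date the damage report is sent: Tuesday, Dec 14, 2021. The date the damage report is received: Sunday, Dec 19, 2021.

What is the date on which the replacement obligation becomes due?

The last day of the repair period: 15 business days after Tuesday, Dec 14, 2021, skipping weekends — Dec 15, Dec 16, Dec 17, Dec 20, …, Dec 31, Jan 3, Jan 4 — lands on Tuesday, Jan 4, 2022.
The last day of the consultation period: Jan 4, 2022 + 20 days = Jan 24, 2022.
The last day of the waiting period: 94 calendar days after Jan 24, 2022 is Apr 28, 2022.
The date on which the replacement obligation becomes due: Apr 28, 2022 + 60 days = Jun 27, 2022.

Jun 27, 2022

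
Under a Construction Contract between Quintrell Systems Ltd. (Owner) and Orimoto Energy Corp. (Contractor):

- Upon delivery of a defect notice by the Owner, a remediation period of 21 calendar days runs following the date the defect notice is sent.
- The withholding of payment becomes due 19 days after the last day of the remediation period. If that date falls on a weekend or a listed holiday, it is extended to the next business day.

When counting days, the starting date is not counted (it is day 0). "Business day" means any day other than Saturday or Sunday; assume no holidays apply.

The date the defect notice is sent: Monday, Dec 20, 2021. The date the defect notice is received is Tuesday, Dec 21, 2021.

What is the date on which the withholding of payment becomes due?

Jan 31, 2022

The last day of the remediation period: Dec 20, 2021 + 21 days = Jan 10, 2022.
The date on which the withholding of payment becomes due: Jan 10, 2022 + 19 days = Jan 29, 2022. That falls on a Saturday, so it rolls to the next business day, Monday, Jan 31, 2022.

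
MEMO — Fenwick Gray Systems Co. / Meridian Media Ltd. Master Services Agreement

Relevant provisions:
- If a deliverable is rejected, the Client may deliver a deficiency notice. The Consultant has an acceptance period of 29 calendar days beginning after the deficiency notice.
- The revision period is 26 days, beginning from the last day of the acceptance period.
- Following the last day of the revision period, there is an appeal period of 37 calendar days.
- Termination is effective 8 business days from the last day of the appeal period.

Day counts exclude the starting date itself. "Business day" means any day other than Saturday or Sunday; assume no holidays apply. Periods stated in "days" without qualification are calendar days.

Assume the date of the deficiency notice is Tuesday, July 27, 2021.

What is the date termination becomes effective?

November 8, 2021

The last day of the acceptance period: 29 calendar days after July 27, 2021 is August 25, 2021.
The last day of the revision period: 26 calendar days after August 25, 2021 is September 20, 2021.
Adding 37 calendar days to September 20, 2021 gives October 27, 2021, which is the last day of the appeal period.
The date termination becomes effective: 8 business days after Wednesday, October 27, 2021, skipping weekends — Oct 28, Oct 29, Nov 1, Nov 2, Nov 3, Nov 4, Nov 5, Nov 8 — lands on Monday, November 8, 2021.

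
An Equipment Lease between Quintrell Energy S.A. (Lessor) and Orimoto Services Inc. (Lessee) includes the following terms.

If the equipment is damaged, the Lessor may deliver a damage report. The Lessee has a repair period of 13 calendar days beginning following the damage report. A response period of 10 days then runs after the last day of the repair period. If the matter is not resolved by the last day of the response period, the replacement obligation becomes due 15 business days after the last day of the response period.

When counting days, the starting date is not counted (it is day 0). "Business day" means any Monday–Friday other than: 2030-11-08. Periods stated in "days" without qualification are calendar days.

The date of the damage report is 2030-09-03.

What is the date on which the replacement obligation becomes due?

2030-10-17

The last day of the repair period: 2030-09-03 + 13 days = 2030-09-16.
The last day of the response period: 2030-09-16 + 10 days = 2030-09-26.
From Thursday, 2030-09-26, 15 business days (Sep 27, Sep 30, Oct 1, Oct 2, …, Oct 15, Oct 16, Oct 17, skipping weekends) brings us to Thursday, 2030-10-17, which is the date on which the replacement obligation becomes due.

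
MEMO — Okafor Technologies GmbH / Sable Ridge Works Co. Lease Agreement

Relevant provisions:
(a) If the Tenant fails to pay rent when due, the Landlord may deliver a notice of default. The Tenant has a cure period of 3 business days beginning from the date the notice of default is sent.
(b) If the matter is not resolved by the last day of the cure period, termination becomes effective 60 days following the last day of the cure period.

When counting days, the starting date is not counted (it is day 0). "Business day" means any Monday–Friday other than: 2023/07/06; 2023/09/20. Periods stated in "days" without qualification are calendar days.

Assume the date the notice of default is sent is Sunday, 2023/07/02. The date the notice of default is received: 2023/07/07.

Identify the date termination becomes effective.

2023/09/03

The last day of the cure period: 3 business days after Sunday, 2023/07/02, skipping weekends — Jul 3, Jul 4, Jul 5 — lands on Wednesday, 2023/07/05.
The date termination becomes effective: 60 calendar days after 2023/07/05 is 2023/09/03.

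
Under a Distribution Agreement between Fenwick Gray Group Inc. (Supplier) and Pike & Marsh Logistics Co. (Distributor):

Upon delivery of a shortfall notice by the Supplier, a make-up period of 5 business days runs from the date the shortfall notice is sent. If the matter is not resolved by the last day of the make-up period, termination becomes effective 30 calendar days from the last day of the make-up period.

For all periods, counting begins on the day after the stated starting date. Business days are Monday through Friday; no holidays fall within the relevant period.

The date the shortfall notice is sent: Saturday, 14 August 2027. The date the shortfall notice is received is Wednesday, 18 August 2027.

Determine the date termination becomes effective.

19 September 2027

From Saturday, 14 August 2027, 5 business days (Aug 16, Aug 17, Aug 18, Aug 19, Aug 20, skipping weekends) brings us to Friday, 20 August 2027, which is the last day of the make-up period.
The date termination becomes effective: 30 calendar days after 20 August 2027 is 19 September 2027.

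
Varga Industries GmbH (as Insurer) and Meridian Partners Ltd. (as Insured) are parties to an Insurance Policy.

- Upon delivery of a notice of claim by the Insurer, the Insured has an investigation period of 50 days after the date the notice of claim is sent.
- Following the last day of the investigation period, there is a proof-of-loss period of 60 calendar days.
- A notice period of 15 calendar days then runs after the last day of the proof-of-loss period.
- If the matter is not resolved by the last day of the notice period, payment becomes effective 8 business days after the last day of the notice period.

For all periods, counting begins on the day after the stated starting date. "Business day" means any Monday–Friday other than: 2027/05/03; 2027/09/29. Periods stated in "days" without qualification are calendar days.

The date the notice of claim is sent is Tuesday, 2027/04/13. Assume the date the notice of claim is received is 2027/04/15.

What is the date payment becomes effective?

Adding 50 calendar days to 2027/04/13 gives 2027/06/02, which is the last day of the investigation period.
The last day of the proof-of-loss period: 60 calendar days after 2027/06/02 is 2027/08/01.
The last day of the notice period: 15 calendar days after 2027/08/01 is 2027/08/16.
From Monday, 2027/08/16, 8 business days (Aug 17, Aug 18, Aug 19, Aug 20, Aug 23, Aug 24, Aug 25, Aug 26, skipping weekends) brings us to Thursday, 2027/08/26, which is the date payment becomes effective.

2027/08/26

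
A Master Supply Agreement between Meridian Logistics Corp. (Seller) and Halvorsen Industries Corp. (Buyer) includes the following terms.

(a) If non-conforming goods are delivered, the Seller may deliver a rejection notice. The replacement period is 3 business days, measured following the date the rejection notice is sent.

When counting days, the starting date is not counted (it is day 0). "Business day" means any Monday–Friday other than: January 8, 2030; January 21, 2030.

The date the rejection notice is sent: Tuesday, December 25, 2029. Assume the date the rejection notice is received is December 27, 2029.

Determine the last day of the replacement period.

December 28, 2029

The last day of the replacement period: 3 business days after Tuesday, December 25, 2029, skipping weekends — Dec 26, Dec 27, Dec 28 — lands on Friday, December 28, 2029.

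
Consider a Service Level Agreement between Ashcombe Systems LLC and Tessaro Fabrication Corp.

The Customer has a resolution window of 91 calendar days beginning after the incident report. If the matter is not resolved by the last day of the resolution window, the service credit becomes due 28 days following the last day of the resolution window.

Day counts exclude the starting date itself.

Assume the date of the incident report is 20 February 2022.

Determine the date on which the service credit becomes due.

19 June 2022

The last day of the resolution window: 20 February 2022 + 91 days = 22 May 2022.
Adding 28 calendar days to 22 May 2022 gives 19 June 2022, which is the date on which the service credit becomes due.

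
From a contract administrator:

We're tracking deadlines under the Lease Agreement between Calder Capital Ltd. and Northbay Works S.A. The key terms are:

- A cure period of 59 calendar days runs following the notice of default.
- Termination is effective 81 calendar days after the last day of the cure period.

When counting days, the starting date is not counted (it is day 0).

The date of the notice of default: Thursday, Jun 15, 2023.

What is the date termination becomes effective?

The last day of the cure period: Jun 15, 2023 + 59 days = Aug 13, 2023.
Adding 81 calendar days to Aug 13, 2023 gives Nov 2, 2023, which is the date termination becomes effective.

Nov 2, 2023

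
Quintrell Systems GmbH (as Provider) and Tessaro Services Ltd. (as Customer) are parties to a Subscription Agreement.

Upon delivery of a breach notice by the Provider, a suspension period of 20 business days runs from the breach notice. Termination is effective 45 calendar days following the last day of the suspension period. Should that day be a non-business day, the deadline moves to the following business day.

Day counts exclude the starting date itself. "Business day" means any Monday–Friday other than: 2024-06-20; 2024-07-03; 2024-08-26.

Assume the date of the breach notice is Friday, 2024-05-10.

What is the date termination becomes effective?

The last day of the suspension period: 20 business days after Friday, 2024-05-10, skipping weekends — May 13, May 14, May 15, May 16, …, Jun 5, Jun 6, Jun 7 — lands on Friday, 2024-06-07.
Adding 45 calendar days to 2024-06-07 gives 2024-07-22, which is the date termination becomes effective. 2024-07-22 is a Monday and is not a listed holiday, so no roll-forward applies.

2024-07-22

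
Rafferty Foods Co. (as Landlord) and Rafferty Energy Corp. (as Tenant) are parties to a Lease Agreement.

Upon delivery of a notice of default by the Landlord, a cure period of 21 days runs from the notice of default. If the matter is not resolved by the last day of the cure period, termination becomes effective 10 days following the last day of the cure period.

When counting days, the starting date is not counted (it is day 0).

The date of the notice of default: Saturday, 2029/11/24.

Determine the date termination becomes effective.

Adding 21 calendar days to 2029/11/24 gives 2029/12/15, which is the last day of the cure period.
The date termination becomes effective: 10 calendar days after 2029/12/15 is 2029/12/25.

2029/12/25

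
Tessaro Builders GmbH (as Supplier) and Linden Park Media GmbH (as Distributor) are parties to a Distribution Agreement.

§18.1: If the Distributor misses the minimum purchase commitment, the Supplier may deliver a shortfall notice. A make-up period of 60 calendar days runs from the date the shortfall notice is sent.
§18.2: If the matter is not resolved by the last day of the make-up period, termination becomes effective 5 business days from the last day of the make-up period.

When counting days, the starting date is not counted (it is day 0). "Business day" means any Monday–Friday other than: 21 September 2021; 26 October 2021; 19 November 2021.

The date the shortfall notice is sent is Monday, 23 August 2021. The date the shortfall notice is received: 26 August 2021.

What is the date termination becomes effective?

1 November 2021

Adding 60 calendar days to 23 August 2021 gives 22 October 2021, which is the last day of the make-up period.
From Friday, 22 October 2021, 5 business days (Oct 25, Oct 27, Oct 28, Oct 29, Nov 1, skipping weekends and the listed holiday on Oct 26) brings us to Monday, 1 November 2021, which is the date termination becomes effective.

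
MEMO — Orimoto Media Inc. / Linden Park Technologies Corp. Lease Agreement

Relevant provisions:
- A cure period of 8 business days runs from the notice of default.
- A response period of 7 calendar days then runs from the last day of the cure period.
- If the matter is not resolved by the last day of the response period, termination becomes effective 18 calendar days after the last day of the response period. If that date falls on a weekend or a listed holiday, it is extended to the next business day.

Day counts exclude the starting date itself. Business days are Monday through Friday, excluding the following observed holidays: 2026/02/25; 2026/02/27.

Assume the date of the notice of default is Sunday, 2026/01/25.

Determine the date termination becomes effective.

The last day of the cure period: 8 business days after Sunday, 2026/01/25, skipping weekends — Jan 26, Jan 27, Jan 28, Jan 29, Jan 30, Feb 2, Feb 3, Feb 4 — lands on Wednesday, 2026/02/04.
The last day of the response period: 7 calendar days after 2026/02/04 is 2026/02/11.
Adding 18 calendar days to 2026/02/11 gives 2026/03/01, which is the date termination becomes effective. That falls on a Sunday, so it rolls to the next business day, Monday, 2026/03/02.

2026/03/02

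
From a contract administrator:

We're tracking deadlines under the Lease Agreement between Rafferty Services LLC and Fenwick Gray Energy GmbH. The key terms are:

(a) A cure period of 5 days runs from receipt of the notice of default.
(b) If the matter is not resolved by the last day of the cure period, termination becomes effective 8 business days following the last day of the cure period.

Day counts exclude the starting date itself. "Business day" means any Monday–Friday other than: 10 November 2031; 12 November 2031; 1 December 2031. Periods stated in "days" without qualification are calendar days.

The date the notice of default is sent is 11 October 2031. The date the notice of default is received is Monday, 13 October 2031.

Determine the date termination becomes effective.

29 October 2031

The last day of the cure period: 5 calendar days after 13 October 2031 is 18 October 2031.
The date termination becomes effective: 8 business days after Saturday, 18 October 2031, skipping weekends — Oct 20, Oct 21, Oct 22, Oct 23, Oct 24, Oct 27, Oct 28, Oct 29 — lands on Wednesday, 29 October 2031.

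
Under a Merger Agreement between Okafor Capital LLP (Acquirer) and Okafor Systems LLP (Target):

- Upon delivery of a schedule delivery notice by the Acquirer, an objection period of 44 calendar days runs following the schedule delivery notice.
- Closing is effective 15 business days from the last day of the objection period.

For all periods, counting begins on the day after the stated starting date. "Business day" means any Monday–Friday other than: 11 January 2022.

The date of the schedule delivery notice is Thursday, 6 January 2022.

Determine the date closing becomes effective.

Adding 44 calendar days to 6 January 2022 gives 19 February 2022, which is the last day of the objection period.
From Saturday, 19 February 2022, 15 business days (Feb 21, Feb 22, Feb 23, Feb 24, …, Mar 9, Mar 10, Mar 11, skipping weekends) brings us to Friday, 11 March 2022, which is the date closing becomes effective.

11 March 2022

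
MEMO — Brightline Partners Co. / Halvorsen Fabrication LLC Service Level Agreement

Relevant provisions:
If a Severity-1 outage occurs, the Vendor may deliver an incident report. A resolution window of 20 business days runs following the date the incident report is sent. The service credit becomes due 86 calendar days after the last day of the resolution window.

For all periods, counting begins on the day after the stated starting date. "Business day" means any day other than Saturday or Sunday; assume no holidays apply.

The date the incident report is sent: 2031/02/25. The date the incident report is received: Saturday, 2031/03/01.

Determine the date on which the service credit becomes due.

2031/06/19

From Tuesday, 2031/02/25, 20 business days (Feb 26, Feb 27, Feb 28, Mar 3, …, Mar 21, Mar 24, Mar 25, skipping weekends) brings us to Tuesday, 2031/03/25, which is the last day of the resolution window.
Adding 86 calendar days to 2031/03/25 gives 2031/06/19, which is the date on which the service credit becomes due.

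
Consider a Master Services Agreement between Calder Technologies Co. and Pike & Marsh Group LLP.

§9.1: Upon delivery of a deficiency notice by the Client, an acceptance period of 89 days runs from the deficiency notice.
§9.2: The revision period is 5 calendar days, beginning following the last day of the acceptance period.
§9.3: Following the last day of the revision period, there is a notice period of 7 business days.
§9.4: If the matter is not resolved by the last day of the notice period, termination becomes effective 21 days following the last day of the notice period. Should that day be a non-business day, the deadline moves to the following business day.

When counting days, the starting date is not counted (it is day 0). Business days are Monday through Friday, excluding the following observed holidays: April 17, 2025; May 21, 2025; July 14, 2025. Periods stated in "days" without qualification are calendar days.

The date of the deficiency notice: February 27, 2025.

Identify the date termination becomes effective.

The last day of the acceptance period: February 27, 2025 + 89 days = May 27, 2025.
Adding 5 calendar days to May 27, 2025 gives June 1, 2025, which is the last day of the revision period.
The last day of the notice period: 7 business days after Sunday, June 1, 2025, skipping weekends — Jun 2, Jun 3, Jun 4, Jun 5, Jun 6, Jun 9, Jun 10 — lands on Tuesday, June 10, 2025.
The date termination becomes effective: 21 calendar days after June 10, 2025 is July 1, 2025. July 1, 2025 is a Tuesday and is not a listed holiday, so no roll-forward applies.

July 1, 2025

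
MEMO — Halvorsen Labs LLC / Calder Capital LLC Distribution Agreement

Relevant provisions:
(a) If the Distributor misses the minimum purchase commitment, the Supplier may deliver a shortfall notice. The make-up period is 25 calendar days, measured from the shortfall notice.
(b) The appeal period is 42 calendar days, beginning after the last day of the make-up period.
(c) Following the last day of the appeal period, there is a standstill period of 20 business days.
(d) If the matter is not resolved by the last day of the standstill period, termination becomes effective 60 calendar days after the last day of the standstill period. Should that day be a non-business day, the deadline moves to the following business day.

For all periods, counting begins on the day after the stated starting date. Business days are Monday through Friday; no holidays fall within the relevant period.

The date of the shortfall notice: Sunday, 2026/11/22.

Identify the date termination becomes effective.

The last day of the make-up period: 2026/11/22 + 25 days = 2026/12/17.
The last day of the appeal period: 42 calendar days after 2026/12/17 is 2027/01/28.
From Thursday, 2027/01/28, 20 business days (Jan 29, Feb 1, Feb 2, Feb 3, …, Feb 23, Feb 24, Feb 25, skipping weekends) brings us to Thursday, 2027/02/25, which is the last day of the standstill period.
The date termination becomes effective: 60 calendar days after 2027/02/25 is 2027/04/26. 2027/04/26 is a Monday, so no roll-forward applies.

2027/04/26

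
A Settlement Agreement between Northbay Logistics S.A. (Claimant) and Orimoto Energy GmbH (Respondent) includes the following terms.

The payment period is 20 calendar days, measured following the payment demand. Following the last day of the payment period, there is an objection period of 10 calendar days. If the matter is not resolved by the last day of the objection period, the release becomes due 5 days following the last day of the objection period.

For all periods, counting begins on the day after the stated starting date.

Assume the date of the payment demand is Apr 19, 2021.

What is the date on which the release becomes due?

May 24, 2021

Adding 20 calendar days to Apr 19, 2021 gives May 9, 2021, which is the last day of the payment period.
Adding 10 calendar days to May 9, 2021 gives May 19, 2021, which is the last day of the objection period.
Adding 5 calendar days to May 19, 2021 gives May 24, 2021, which is the date on which the release becomes due.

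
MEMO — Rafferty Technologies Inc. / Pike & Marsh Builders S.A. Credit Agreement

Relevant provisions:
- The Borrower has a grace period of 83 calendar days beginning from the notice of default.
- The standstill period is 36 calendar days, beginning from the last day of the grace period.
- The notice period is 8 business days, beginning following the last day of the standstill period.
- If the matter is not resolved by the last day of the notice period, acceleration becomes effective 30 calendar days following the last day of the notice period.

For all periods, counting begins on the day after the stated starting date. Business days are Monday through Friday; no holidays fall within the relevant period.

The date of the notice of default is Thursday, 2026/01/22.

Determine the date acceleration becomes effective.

2026/07/02

Adding 83 calendar days to 2026/01/22 gives 2026/04/15, which is the last day of the grace period.
The last day of the standstill period: 2026/04/15 + 36 days = 2026/05/21.
The last day of the notice period: counting 8 business days from Thursday, 2026/05/21 (May 22, May 25, May 26, May 27, May 28, May 29, Jun 1, Jun 2, skipping weekends) reaches Tuesday, 2026/06/02.
The date acceleration becomes effective: 2026/06/02 + 30 days = 2026/07/02.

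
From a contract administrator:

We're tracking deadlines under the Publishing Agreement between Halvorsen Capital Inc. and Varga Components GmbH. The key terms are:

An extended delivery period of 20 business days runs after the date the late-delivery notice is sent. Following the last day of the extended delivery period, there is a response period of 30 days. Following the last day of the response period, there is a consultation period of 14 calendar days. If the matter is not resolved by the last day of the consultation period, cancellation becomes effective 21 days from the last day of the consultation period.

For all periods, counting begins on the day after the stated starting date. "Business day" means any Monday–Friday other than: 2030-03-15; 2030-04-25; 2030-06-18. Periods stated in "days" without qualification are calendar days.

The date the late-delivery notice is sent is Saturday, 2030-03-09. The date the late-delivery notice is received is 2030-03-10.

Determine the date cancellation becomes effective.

2030-06-12

The last day of the extended delivery period: 20 business days after Saturday, 2030-03-09, skipping weekends and the listed holiday on Mar 15 — Mar 11, Mar 12, Mar 13, Mar 14, …, Apr 4, Apr 5, Apr 8 — lands on Monday, 2030-04-08.
Adding 30 calendar days to 2030-04-08 gives 2030-05-08, which is the last day of the response period.
The last day of the consultation period: 14 calendar days after 2030-05-08 is 2030-05-22.
Adding 21 calendar days to 2030-05-22 gives 2030-06-12, which is the date cancellation becomes effective.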